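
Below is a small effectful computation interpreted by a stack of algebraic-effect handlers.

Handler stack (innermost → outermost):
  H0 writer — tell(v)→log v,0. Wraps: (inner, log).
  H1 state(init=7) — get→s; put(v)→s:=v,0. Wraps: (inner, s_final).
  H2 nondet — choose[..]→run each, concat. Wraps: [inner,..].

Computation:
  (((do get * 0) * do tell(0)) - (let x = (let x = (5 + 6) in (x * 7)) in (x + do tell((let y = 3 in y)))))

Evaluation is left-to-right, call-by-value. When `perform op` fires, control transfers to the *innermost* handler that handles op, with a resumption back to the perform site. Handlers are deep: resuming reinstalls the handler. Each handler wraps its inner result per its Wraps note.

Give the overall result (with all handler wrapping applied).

Answer: [((-77, (0, 3)), 7)]

Working:
get @ H1 ⇒ 7
tell(0) @ H0 ⇒ log+=0
tell(3) @ H0 ⇒ log+=3
H0 returns (-77, (0, 3))
H1 returns ((-77, (0, 3)), 7)
H2 returns [((-77, (0, 3)), 7)]
= [((-77, (0, 3)), 7)]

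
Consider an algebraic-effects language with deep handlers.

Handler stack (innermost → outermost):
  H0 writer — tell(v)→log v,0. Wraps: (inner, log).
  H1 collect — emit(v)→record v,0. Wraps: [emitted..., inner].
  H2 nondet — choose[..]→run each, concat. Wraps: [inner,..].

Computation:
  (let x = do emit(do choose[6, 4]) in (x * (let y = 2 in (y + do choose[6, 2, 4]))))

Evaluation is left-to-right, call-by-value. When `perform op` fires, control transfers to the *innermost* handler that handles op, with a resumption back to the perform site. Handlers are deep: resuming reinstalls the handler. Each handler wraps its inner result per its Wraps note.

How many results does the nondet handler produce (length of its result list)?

Evaluation trace:
choose[6, 4] @ H2
  branch[0] choose=6:
    emit(6) @ H1 ⇒ out+=6
    choose[6, 2, 4] @ H2
      branch[0] choose=6:
        H0 returns (0, ())
        H1 returns [6, (0, ())]
        H2 returns [[6, (0, ())]]
      branch[1] choose=2:
        H0 returns (0, ())
        H1 returns [6, (0, ())]
        H2 returns [[6, (0, ())]]
      branch[2] choose=4:
        H0 returns (0, ())
        H1 returns [6, (0, ())]
        H2 returns [[6, (0, ())]]
  branch[1] choose=4:
    emit(4) @ H1 ⇒ out+=4
    choose[6, 2, 4] @ H2
      branch[0] choose=6:
        H0 returns (0, ())
        H1 returns [4, (0, ())]
        H2 returns [[4, (0, ())]]
      branch[1] choose=2:
        H0 returns (0, ())
        H1 returns [4, (0, ())]
        H2 returns [[4, (0, ())]]
      branch[2] choose=4:
        H0 returns (0, ())
        H1 returns [4, (0, ())]
        H2 returns [[4, (0, ())]]
= [[6, (0, ())], [6, (0, ())], [6, (0, ())], [4, (0, ())], [4, (0, ())], [4, (0, ())]]

Answer: 6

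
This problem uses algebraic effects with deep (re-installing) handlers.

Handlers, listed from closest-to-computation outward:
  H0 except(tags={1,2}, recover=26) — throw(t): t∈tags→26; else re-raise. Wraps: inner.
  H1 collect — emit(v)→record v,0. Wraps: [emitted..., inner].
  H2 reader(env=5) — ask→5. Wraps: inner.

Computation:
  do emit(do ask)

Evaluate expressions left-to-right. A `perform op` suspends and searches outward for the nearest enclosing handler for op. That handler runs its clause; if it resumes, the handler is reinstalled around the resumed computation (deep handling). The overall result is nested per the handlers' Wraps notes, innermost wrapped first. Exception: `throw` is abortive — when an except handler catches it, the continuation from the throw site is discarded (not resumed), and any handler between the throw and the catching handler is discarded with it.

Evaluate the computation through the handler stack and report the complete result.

Working:
ask @ H2 ⇒ 5
emit(5) @ H1 ⇒ out+=5
H0 returns 0
H1 returns [5, 0]
H2 returns [5, 0]
= [5, 0]

Answer: [5, 0]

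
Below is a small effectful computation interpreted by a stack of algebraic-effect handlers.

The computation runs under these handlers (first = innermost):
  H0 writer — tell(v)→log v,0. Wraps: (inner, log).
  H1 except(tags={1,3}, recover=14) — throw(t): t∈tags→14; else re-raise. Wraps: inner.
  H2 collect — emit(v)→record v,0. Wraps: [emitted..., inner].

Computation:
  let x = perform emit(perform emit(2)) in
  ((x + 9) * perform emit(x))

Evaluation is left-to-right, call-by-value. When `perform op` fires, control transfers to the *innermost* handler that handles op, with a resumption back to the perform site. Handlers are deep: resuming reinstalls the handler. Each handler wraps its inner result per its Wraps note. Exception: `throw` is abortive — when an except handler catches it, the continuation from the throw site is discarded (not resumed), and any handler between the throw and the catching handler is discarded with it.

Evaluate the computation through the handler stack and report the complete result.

Step-by-step:
emit(2) @ H2 ⇒ out+=2
emit(0) @ H2 ⇒ out+=0
emit(0) @ H2 ⇒ out+=0
H0 returns (0, ())
H1 returns (0, ())
H2 returns [2, 0, 0, (0, ())]
= [2, 0, 0, (0, ())]

Answer: [2, 0, 0, (0, ())]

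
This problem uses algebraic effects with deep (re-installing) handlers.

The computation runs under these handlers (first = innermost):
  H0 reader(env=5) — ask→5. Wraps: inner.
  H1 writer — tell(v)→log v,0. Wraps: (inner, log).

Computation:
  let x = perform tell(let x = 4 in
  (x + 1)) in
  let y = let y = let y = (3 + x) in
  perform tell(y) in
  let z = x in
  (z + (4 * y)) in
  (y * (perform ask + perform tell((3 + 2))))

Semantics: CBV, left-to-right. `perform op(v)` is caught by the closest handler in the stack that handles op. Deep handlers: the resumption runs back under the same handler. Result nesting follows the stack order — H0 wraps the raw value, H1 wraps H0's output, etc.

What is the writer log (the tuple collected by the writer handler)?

Answer: (5, 3, 5)

Step-by-step:
tell(5) @ H1 ⇒ log+=5
tell(3) @ H1 ⇒ log+=3
ask @ H0 ⇒ 5
tell(5) @ H1 ⇒ log+=5
H0 returns 0
H1 returns (0, (5, 3, 5))
= (0, (5, 3, 5))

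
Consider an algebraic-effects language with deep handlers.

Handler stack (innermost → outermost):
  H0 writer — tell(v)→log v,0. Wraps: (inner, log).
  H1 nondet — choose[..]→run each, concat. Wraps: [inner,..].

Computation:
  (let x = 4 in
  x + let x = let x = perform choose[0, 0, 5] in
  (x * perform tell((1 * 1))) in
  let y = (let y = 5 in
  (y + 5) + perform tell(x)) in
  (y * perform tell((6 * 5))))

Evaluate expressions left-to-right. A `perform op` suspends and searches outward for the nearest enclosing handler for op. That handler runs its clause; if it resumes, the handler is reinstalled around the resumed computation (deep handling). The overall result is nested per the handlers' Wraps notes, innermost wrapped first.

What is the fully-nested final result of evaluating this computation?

Answer: [(4, (1, 0, 30)), (4, (1, 0, 30)), (4, (1, 0, 30))]

Working:
choose[0, 0, 5] @ H1
  branch[0] choose=0:
    tell(1) @ H0 ⇒ log+=1
    tell(0) @ H0 ⇒ log+=0
    tell(30) @ H0 ⇒ log+=30
    H0 returns (4, (1, 0, 30))
    H1 returns [(4, (1, 0, 30))]
  branch[1] choose=0:
    tell(1) @ H0 ⇒ log+=1
    tell(0) @ H0 ⇒ log+=0
    tell(30) @ H0 ⇒ log+=30
    H0 returns (4, (1, 0, 30))
    H1 returns [(4, (1, 0, 30))]
  branch[2] choose=5:
    tell(1) @ H0 ⇒ log+=1
    tell(0) @ H0 ⇒ log+=0
    tell(30) @ H0 ⇒ log+=30
    H0 returns (4, (1, 0, 30))
    H1 returns [(4, (1, 0, 30))]
= [(4, (1, 0, 30)), (4, (1, 0, 30)), (4, (1, 0, 30))]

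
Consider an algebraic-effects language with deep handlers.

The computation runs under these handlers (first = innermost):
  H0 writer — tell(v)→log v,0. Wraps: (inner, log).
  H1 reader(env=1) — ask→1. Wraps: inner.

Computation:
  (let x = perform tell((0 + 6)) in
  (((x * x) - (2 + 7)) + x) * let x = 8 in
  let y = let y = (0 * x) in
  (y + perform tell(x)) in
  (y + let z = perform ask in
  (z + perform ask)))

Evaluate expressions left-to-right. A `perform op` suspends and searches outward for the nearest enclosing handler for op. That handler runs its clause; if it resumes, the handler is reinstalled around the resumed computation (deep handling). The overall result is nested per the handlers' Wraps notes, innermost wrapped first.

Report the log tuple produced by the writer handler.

Step-by-step:
tell(6) @ H0 ⇒ log+=6
tell(8) @ H0 ⇒ log+=8
ask @ H1 ⇒ 1
ask @ H1 ⇒ 1
H0 returns (-18, (6, 8))
H1 returns (-18, (6, 8))
= (-18, (6, 8))

Answer: (6, 8)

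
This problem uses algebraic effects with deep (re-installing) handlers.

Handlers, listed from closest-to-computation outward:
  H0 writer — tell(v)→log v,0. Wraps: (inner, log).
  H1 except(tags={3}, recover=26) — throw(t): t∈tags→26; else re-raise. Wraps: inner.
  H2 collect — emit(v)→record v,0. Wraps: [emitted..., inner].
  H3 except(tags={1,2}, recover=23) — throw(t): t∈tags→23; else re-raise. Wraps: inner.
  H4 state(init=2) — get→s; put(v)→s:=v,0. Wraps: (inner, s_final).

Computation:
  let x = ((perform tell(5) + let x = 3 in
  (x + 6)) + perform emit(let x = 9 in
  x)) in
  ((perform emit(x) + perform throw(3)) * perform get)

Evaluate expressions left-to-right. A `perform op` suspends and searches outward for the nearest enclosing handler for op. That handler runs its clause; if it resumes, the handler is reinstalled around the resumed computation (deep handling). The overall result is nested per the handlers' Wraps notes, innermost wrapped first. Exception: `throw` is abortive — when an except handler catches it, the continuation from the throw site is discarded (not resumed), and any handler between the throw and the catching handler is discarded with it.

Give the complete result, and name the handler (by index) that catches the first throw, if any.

Working:
tell(5) @ H0 ⇒ log+=5
emit(9) @ H2 ⇒ out+=9
emit(9) @ H2 ⇒ out+=9
throw(3) @ H1 caught ⇒ 26
H2 returns [9, 9, 26]
H3 returns [9, 9, 26]
H4 returns ([9, 9, 26], 2)
= ([9, 9, 26], 2)

Answer: ([9, 9, 26], 2) ; first throw caught by: H1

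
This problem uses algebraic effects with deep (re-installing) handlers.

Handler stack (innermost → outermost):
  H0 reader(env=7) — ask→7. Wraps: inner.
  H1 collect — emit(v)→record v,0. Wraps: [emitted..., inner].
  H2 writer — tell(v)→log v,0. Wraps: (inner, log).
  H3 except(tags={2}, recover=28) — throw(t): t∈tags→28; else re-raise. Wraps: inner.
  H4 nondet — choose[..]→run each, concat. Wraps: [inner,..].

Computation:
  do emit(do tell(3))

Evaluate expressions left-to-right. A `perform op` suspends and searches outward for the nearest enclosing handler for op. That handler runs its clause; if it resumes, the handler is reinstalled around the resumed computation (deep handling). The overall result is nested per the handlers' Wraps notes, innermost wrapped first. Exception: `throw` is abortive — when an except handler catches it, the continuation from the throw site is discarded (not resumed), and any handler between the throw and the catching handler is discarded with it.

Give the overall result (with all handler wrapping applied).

Working:
tell(3) @ H2 ⇒ log+=3
emit(0) @ H1 ⇒ out+=0
H0 returns 0
H1 returns [0, 0]
H2 returns ([0, 0], (3))
H3 returns ([0, 0], (3))
H4 returns [([0, 0], (3))]
= [([0, 0], (3))]

Answer: [([0, 0], (3))]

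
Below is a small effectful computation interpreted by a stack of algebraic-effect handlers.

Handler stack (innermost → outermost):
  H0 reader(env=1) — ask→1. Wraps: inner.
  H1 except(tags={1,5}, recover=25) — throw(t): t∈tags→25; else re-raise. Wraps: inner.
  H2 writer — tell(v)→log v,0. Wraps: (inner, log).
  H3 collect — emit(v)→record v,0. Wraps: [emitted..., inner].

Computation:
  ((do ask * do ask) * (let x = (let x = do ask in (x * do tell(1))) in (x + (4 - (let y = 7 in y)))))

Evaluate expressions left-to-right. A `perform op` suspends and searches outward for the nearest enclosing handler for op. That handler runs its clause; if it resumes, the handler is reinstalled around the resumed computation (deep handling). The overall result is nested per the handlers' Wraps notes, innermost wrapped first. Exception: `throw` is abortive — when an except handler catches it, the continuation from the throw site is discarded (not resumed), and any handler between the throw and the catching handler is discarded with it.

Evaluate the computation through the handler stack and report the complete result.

Evaluation trace:
ask @ H0 ⇒ 1
ask @ H0 ⇒ 1
ask @ H0 ⇒ 1
tell(1) @ H2 ⇒ log+=1
H0 returns -3
H1 returns -3
H2 returns (-3, (1))
H3 returns [(-3, (1))]
= [(-3, (1))]

Answer: [(-3, (1))]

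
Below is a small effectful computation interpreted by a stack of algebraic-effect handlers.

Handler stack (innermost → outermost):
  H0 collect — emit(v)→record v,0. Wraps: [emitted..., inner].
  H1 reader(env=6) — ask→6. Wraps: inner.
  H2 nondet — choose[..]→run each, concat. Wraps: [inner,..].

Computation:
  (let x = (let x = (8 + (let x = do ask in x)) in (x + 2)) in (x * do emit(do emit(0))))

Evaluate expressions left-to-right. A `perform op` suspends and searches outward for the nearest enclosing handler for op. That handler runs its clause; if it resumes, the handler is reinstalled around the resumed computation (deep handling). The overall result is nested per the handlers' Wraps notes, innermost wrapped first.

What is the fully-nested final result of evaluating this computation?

Working:
ask @ H1 ⇒ 6
emit(0) @ H0 ⇒ out+=0
emit(0) @ H0 ⇒ out+=0
H0 returns [0, 0, 0]
H1 returns [0, 0, 0]
H2 returns [[0, 0, 0]]
= [[0, 0, 0]]

Answer: [[0, 0, 0]]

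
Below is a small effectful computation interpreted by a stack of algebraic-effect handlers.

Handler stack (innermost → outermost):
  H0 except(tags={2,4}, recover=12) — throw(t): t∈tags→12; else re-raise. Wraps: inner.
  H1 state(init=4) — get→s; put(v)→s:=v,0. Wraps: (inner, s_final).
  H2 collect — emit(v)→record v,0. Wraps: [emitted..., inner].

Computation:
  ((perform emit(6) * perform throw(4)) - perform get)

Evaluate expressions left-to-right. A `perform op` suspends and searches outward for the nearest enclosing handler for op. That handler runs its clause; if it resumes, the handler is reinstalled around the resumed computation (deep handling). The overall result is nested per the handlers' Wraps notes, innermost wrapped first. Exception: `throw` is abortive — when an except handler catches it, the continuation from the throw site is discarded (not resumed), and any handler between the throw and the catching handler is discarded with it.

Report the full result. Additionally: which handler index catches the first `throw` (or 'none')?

Evaluation trace:
emit(6) @ H2 ⇒ out+=6
throw(4) @ H0 caught ⇒ 12
H1 returns (12, 4)
H2 returns [6, (12, 4)]
= [6, (12, 4)]

Answer: [6, (12, 4)] ; first throw caught by: H0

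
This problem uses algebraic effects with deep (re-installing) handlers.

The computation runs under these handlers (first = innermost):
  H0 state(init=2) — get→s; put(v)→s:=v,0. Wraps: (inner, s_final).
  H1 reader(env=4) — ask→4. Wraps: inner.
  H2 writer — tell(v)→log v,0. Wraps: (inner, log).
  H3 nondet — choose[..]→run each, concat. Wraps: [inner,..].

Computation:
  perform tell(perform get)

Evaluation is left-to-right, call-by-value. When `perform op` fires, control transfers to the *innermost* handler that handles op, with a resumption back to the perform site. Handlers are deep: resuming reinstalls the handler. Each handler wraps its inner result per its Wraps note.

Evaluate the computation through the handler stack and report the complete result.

Answer: [((0, 2), (2))]

Evaluation trace:
get @ H0 ⇒ 2
tell(2) @ H2 ⇒ log+=2
H0 returns (0, 2)
H1 returns (0, 2)
H2 returns ((0, 2), (2))
H3 returns [((0, 2), (2))]
= [((0, 2), (2))]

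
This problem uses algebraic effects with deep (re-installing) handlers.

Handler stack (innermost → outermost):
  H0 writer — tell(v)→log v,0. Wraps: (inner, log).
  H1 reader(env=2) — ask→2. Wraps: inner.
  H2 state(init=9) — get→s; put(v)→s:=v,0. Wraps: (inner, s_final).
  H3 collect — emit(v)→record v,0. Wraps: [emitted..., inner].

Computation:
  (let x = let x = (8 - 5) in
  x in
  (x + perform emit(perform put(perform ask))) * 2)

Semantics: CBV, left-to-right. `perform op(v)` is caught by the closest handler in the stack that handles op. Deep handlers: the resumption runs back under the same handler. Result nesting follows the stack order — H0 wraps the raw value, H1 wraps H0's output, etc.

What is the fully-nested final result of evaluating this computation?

Step-by-step:
ask @ H1 ⇒ 2
put(2) @ H2 ⇒ s:=2
emit(0) @ H3 ⇒ out+=0
H0 returns (6, ())
H1 returns (6, ())
H2 returns ((6, ()), 2)
H3 returns [0, ((6, ()), 2)]
= [0, ((6, ()), 2)]

Answer: [0, ((6, ()), 2)]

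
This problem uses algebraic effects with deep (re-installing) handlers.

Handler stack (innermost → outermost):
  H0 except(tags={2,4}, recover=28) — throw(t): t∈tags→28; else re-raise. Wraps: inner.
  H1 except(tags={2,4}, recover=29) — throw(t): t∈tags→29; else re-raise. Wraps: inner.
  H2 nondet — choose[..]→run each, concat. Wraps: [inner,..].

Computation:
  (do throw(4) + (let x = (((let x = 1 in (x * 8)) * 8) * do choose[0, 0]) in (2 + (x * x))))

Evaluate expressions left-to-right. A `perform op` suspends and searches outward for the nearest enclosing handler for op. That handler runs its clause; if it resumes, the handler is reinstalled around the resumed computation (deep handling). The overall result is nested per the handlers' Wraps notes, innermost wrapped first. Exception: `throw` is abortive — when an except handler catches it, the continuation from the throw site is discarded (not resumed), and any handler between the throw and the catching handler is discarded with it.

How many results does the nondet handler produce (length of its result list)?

Working:
throw(4) @ H0 caught ⇒ 28
H1 returns 28
H2 returns [28]
= [28]

Answer: 1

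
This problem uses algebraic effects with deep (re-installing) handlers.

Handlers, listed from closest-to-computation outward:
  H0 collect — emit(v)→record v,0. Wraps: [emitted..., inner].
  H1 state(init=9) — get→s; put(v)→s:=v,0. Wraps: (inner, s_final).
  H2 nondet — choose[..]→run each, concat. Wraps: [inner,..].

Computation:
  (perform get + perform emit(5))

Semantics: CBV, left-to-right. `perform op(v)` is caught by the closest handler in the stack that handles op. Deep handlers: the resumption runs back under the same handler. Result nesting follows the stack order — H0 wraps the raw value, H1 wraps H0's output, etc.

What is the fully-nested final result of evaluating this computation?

Answer: [([5, 9], 9)]

Evaluation trace:
get @ H1 ⇒ 9
emit(5) @ H0 ⇒ out+=5
H0 returns [5, 9]
H1 returns ([5, 9], 9)
H2 returns [([5, 9], 9)]
= [([5, 9], 9)]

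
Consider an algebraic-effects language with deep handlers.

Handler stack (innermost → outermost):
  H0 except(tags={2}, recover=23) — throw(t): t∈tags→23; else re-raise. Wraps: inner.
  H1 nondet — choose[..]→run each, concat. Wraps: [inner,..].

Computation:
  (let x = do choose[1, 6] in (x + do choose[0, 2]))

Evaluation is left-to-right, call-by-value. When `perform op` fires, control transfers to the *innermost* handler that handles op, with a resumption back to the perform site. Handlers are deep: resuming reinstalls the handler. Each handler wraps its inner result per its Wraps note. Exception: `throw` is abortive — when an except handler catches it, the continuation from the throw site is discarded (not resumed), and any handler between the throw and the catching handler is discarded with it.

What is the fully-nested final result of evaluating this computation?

Answer: [1, 3, 6, 8]

Evaluation trace:
choose[1, 6] @ H1
  branch[0] choose=1:
    choose[0, 2] @ H1
      branch[0] choose=0:
        H0 returns 1
        H1 returns [1]
      branch[1] choose=2:
        H0 returns 3
        H1 returns [3]
  branch[1] choose=6:
    choose[0, 2] @ H1
      branch[0] choose=0:
        H0 returns 6
        H1 returns [6]
      branch[1] choose=2:
        H0 returns 8
        H1 returns [8]
= [1, 3, 6, 8]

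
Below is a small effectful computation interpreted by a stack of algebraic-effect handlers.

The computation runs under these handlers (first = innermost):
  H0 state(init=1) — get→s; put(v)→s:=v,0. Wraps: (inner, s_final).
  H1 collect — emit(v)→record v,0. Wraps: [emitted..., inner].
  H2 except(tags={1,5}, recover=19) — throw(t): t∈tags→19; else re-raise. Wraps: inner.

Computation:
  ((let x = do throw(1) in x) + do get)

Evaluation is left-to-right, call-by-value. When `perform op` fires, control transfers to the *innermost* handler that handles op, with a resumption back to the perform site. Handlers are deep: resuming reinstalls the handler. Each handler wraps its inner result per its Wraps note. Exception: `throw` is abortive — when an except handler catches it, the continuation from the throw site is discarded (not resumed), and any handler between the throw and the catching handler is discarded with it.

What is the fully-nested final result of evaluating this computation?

Answer: 19

Evaluation trace:
throw(1) @ H2 caught ⇒ 19
= 19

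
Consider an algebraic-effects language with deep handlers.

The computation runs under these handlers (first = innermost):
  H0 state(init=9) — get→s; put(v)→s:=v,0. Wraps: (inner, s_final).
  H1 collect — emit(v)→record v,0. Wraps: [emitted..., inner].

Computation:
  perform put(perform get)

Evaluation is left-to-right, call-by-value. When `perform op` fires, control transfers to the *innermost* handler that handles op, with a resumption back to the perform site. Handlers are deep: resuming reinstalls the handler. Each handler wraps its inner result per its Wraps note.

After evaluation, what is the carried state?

Answer: 9

Working:
get @ H0 ⇒ 9
put(9) @ H0 ⇒ s:=9
H0 returns (0, 9)
H1 returns [(0, 9)]
= [(0, 9)]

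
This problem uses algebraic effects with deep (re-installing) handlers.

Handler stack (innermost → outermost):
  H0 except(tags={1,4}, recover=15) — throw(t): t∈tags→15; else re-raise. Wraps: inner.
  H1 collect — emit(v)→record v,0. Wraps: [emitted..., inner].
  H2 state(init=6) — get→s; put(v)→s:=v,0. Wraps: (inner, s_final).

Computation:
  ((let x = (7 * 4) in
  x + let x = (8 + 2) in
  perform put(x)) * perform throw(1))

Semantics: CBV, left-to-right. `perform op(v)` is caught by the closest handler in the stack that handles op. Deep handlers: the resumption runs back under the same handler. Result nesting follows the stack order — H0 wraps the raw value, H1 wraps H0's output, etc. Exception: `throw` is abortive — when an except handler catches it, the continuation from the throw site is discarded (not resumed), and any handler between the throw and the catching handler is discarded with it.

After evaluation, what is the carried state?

Working:
put(10) @ H2 ⇒ s:=10
throw(1) @ H0 caught ⇒ 15
H1 returns [15]
H2 returns ([15], 10)
= ([15], 10)

Answer: 10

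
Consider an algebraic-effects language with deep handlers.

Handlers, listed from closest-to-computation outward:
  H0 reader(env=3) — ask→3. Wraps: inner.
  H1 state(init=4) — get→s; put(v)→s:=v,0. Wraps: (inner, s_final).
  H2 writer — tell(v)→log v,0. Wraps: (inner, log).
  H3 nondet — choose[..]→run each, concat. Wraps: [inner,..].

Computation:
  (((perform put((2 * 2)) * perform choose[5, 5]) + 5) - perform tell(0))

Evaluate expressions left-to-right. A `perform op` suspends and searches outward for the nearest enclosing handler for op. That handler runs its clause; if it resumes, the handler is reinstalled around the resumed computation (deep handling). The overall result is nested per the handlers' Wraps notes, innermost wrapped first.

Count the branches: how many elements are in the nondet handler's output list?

Working:
put(4) @ H1 ⇒ s:=4
choose[5, 5] @ H3
  branch[0] choose=5:
    tell(0) @ H2 ⇒ log+=0
    H0 returns 5
    H1 returns (5, 4)
    H2 returns ((5, 4), (0))
    H3 returns [((5, 4), (0))]
  branch[1] choose=5:
    tell(0) @ H2 ⇒ log+=0
    H0 returns 5
    H1 returns (5, 4)
    H2 returns ((5, 4), (0))
    H3 returns [((5, 4), (0))]
= [((5, 4), (0)), ((5, 4), (0))]

Answer: 2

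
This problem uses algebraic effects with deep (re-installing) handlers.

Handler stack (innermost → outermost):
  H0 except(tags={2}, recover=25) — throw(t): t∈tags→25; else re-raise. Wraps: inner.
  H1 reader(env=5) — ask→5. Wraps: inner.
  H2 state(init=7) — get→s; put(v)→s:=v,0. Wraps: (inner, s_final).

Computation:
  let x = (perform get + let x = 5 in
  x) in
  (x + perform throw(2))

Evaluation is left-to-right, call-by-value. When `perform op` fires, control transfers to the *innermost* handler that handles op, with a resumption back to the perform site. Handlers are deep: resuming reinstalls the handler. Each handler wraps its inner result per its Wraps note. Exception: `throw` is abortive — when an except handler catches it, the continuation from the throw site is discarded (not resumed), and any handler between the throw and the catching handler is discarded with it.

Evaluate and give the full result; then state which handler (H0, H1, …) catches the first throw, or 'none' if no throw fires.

Answer: (25, 7) ; first throw caught by: H0

Working:
get @ H2 ⇒ 7
throw(2) @ H0 caught ⇒ 25
H1 returns 25
H2 returns (25, 7)
= (25, 7)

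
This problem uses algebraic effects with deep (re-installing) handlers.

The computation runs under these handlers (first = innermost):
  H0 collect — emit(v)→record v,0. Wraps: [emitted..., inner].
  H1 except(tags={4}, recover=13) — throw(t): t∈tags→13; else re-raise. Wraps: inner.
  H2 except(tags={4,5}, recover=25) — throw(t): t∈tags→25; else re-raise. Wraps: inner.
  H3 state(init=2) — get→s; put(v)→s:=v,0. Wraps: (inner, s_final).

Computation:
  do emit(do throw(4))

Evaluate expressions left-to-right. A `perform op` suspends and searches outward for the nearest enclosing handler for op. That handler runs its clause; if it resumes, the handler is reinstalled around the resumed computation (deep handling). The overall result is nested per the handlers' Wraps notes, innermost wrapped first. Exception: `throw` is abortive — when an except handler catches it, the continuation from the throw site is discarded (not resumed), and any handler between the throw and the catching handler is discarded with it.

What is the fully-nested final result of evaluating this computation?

Step-by-step:
throw(4) @ H1 caught ⇒ 13
H2 returns 13
H3 returns (13, 2)
= (13, 2)

Answer: (13, 2)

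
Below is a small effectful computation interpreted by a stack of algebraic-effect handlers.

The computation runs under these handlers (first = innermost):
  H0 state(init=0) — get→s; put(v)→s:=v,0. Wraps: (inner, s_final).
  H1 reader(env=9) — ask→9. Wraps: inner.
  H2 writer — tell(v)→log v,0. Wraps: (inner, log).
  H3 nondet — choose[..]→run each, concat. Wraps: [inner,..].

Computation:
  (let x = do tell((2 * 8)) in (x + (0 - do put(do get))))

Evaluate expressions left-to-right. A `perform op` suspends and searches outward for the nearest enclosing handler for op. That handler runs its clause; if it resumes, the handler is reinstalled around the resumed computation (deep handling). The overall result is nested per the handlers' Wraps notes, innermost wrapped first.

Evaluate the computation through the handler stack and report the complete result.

Step-by-step:
tell(16) @ H2 ⇒ log+=16
get @ H0 ⇒ 0
put(0) @ H0 ⇒ s:=0
H0 returns (0, 0)
H1 returns (0, 0)
H2 returns ((0, 0), (16))
H3 returns [((0, 0), (16))]
= [((0, 0), (16))]

Answer: [((0, 0), (16))]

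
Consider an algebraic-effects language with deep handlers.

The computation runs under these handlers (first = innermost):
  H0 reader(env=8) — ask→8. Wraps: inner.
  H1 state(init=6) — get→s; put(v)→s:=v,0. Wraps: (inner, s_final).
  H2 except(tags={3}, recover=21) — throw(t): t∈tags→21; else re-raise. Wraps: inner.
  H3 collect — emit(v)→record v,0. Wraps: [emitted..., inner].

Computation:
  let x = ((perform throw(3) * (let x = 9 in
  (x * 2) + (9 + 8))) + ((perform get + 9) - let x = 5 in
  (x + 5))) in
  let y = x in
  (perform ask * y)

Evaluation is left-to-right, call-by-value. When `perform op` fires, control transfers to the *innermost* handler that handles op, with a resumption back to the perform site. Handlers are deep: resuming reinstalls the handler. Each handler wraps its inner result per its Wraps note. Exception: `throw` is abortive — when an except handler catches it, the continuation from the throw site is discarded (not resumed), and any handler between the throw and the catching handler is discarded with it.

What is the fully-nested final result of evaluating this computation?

Evaluation trace:
throw(3) @ H2 caught ⇒ 21
H3 returns [21]
= [21]

Answer: [21]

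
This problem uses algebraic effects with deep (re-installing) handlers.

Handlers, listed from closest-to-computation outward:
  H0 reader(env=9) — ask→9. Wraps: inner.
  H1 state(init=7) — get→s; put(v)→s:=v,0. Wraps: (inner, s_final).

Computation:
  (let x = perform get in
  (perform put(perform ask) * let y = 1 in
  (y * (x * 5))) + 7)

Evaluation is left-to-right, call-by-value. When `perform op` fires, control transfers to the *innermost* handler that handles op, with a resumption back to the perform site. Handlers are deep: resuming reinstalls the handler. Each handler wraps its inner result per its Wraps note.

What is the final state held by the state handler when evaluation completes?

Answer: 9

Evaluation trace:
get @ H1 ⇒ 7
ask @ H0 ⇒ 9
put(9) @ H1 ⇒ s:=9
H0 returns 7
H1 returns (7, 9)
= (7, 9)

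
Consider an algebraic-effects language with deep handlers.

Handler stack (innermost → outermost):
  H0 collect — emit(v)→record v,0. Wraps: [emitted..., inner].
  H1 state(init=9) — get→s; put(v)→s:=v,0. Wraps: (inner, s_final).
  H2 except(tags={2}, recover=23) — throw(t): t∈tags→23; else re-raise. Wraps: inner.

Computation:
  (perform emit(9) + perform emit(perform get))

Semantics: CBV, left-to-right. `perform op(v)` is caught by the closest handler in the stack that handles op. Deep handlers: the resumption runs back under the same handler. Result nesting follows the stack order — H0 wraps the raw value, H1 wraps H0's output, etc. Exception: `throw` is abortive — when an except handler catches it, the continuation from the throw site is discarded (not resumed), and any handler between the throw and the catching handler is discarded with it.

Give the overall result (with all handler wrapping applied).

Answer: ([9, 9, 0], 9)

Evaluation trace:
emit(9) @ H0 ⇒ out+=9
get @ H1 ⇒ 9
emit(9) @ H0 ⇒ out+=9
H0 returns [9, 9, 0]
H1 returns ([9, 9, 0], 9)
H2 returns ([9, 9, 0], 9)
= ([9, 9, 0], 9)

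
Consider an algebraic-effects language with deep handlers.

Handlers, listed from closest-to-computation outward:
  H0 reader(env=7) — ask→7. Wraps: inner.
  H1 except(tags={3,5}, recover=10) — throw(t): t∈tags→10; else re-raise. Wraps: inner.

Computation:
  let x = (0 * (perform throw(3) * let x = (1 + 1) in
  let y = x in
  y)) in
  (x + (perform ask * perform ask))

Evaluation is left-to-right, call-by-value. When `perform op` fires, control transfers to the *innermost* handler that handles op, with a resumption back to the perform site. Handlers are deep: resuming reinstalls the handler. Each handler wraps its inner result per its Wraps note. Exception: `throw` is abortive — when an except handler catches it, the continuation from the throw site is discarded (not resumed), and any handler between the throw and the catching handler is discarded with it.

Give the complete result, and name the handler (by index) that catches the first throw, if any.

Answer: 10 ; first throw caught by: H1

Working:
throw(3) @ H1 caught ⇒ 10
= 10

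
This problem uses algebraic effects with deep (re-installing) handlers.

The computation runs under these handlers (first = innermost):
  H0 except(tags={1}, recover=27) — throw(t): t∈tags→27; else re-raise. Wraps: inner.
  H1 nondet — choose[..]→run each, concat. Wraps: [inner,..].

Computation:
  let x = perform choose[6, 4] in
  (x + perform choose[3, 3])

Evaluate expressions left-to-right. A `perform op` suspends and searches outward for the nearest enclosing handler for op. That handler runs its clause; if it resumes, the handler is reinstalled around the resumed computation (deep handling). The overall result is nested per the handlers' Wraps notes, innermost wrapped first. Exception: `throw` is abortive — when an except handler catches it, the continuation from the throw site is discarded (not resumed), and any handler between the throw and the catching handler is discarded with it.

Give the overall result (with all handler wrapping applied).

Answer: [9, 9, 7, 7]

Evaluation trace:
choose[6, 4] @ H1
  branch[0] choose=6:
    choose[3, 3] @ H1
      branch[0] choose=3:
        H0 returns 9
        H1 returns [9]
      branch[1] choose=3:
        H0 returns 9
        H1 returns [9]
  branch[1] choose=4:
    choose[3, 3] @ H1
      branch[0] choose=3:
        H0 returns 7
        H1 returns [7]
      branch[1] choose=3:
        H0 returns 7
        H1 returns [7]
= [9, 9, 7, 7]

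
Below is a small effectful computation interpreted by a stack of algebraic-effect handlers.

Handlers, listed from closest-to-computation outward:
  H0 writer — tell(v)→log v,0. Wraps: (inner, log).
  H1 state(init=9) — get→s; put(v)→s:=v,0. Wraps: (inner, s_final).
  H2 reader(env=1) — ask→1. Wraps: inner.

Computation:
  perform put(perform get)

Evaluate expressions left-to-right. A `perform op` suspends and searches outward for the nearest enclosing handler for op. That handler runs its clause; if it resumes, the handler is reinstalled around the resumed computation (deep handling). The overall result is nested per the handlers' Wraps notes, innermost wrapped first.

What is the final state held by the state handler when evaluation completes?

Answer: 9

Evaluation trace:
get @ H1 ⇒ 9
put(9) @ H1 ⇒ s:=9
H0 returns (0, ())
H1 returns ((0, ()), 9)
H2 returns ((0, ()), 9)
= ((0, ()), 9)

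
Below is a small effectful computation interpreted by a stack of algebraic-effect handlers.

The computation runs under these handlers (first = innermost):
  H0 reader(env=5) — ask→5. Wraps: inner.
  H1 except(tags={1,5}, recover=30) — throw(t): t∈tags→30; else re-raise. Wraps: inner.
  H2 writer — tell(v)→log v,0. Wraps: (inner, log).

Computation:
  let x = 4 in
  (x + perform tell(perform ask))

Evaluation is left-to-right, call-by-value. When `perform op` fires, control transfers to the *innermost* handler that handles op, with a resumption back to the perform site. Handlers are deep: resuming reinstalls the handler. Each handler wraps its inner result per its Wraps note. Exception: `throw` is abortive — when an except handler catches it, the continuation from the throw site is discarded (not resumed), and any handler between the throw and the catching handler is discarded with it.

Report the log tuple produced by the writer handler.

Answer: (5)

Step-by-step:
ask @ H0 ⇒ 5
tell(5) @ H2 ⇒ log+=5
H0 returns 4
H1 returns 4
H2 returns (4, (5))
= (4, (5))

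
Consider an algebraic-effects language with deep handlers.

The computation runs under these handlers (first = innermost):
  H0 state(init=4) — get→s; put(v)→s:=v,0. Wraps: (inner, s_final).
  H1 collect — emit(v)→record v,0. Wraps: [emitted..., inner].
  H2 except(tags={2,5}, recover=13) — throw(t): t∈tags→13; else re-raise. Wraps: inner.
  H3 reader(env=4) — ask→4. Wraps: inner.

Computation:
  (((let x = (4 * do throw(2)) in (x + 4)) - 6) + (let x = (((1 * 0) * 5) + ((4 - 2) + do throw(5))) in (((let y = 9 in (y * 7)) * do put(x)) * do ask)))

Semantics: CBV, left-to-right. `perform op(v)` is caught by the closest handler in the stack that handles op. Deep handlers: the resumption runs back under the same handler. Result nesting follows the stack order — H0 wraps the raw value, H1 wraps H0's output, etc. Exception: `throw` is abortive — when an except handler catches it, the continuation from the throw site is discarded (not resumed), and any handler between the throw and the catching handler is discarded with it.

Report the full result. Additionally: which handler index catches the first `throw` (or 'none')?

Step-by-step:
throw(2) @ H2 caught ⇒ 13
H3 returns 13
= 13

Answer: 13 ; first throw caught by: H2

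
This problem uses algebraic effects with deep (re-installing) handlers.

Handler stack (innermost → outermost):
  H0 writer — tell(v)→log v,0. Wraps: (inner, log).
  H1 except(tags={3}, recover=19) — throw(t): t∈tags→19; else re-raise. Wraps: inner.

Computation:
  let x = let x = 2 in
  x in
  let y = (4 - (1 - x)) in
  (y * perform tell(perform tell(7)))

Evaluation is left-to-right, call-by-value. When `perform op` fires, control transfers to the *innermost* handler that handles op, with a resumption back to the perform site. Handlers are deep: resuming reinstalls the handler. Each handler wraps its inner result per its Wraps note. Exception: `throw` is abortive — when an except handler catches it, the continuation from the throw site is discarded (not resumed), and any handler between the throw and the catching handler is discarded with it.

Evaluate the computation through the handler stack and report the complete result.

Evaluation trace:
tell(7) @ H0 ⇒ log+=7
tell(0) @ H0 ⇒ log+=0
H0 returns (0, (7, 0))
H1 returns (0, (7, 0))
= (0, (7, 0))

Answer: (0, (7, 0))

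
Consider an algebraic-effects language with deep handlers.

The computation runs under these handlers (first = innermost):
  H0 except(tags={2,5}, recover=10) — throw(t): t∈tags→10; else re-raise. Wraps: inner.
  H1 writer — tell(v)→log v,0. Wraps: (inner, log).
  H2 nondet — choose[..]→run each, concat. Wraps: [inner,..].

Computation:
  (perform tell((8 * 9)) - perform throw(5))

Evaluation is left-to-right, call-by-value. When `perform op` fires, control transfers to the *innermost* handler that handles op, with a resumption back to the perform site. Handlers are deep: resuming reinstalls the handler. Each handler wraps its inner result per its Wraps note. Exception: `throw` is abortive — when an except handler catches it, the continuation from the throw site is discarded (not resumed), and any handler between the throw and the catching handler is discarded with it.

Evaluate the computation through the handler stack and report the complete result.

Answer: [(10, (72))]

Working:
tell(72) @ H1 ⇒ log+=72
throw(5) @ H0 caught ⇒ 10
H1 returns (10, (72))
H2 returns [(10, (72))]
= [(10, (72))]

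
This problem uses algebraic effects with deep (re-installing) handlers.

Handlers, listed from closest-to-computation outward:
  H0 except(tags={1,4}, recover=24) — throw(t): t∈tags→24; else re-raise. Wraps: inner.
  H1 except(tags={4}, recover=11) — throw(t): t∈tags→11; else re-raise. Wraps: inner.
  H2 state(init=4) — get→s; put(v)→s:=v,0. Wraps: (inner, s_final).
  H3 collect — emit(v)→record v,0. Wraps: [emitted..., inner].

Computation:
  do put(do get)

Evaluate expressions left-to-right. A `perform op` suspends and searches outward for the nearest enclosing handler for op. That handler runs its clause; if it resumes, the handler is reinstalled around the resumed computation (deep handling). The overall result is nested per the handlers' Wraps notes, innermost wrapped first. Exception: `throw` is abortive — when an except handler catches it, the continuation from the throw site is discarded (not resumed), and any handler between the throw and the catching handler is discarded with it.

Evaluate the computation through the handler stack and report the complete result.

Step-by-step:
get @ H2 ⇒ 4
put(4) @ H2 ⇒ s:=4
H0 returns 0
H1 returns 0
H2 returns (0, 4)
H3 returns [(0, 4)]
= [(0, 4)]

Answer: [(0, 4)]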